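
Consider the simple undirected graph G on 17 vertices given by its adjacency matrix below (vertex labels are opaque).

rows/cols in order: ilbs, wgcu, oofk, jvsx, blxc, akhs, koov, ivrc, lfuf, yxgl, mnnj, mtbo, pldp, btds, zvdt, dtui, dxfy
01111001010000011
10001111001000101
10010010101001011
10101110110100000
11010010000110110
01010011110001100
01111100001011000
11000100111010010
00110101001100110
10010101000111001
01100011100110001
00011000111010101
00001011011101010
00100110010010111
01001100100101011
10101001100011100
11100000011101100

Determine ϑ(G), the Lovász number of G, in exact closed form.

sqrt(17)

deg(mnnj) = 8; N(mnnj) = {wgcu, oofk, koov, ivrc, lfuf, mtbo, pldp, dxfy}.
N(wgcu) = {ilbs, blxc, akhs, koov, ivrc, mnnj, zvdt, dxfy}, |N(wgcu)| = 8.
N(pldp) = {blxc, koov, ivrc, yxgl, mnnj, mtbo, btds, dtui}, |N(pldp)| = 8.
deg(ivrc) = 8; N(ivrc) = {ilbs, wgcu, akhs, lfuf, yxgl, mnnj, pldp, dtui}.
8-regular, N=17; SR(17,8,3,4) — a Paley graph.
Distinct eigenvalues (to 6 d.p.): [8.0, 1.561553, -2.561553].
−17·(-sqrt(17)/2 - 1/2) / ((8)−(-sqrt(17)/2 - 1/2)) = sqrt(17) = ϑ(G).
ϑ(G) ≈ 4.12310563.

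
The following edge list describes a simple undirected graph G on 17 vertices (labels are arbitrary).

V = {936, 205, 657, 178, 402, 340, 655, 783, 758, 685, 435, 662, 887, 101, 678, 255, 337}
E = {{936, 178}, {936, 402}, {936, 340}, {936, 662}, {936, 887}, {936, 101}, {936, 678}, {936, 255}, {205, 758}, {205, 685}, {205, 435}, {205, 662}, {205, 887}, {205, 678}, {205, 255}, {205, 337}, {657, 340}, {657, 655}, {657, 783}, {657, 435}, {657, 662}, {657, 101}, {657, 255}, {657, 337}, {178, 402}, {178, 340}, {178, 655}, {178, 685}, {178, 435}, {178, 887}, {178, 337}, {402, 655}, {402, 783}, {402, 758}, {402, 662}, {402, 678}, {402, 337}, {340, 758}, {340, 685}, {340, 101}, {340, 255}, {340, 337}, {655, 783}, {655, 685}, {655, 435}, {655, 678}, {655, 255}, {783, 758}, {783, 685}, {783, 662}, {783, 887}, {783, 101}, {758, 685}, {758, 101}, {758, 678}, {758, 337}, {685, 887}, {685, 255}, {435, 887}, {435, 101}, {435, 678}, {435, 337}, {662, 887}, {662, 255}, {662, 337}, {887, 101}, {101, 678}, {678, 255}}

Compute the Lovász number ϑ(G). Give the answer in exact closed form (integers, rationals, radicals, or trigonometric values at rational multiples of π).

deg(936) = 8; N(936) = {178, 402, 340, 662, 887, 101, 678, 255}.
N(255) = {936, 205, 657, 340, 655, 685, 662, 678}, |N(255)| = 8.
N(205) = {758, 685, 435, 662, 887, 678, 255, 337}, |N(205)| = 8.
N(435) = {205, 657, 178, 655, 887, 101, 678, 337}, |N(435)| = 8.
Every vertex has degree 8 (N=17); strongly regular (17,8,3,4).
Distinct eigenvalues (to 6 d.p.): [8.0, 1.561553, -2.561553].
−17·(-sqrt(17)/2 - 1/2) / ((8)−(-sqrt(17)/2 - 1/2)) = sqrt(17) = ϑ(G).
= 4.1231056… (decimal).

sqrt(17)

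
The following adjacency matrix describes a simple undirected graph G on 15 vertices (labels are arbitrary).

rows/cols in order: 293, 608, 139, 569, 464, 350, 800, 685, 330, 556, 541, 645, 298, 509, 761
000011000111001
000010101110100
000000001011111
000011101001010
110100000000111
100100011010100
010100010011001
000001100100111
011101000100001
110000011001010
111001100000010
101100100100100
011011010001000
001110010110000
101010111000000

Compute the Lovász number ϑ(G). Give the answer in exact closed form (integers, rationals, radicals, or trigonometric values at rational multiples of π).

deg(350) = 6; N(350) = {293, 569, 685, 330, 541, 298}.
deg(556) = 6; N(556) = {293, 608, 685, 330, 645, 509}.
deg(298) = 6; N(298) = {608, 139, 464, 350, 685, 645}.
N(509) = {139, 569, 464, 685, 556, 541}, |N(509)| = 6.
Regular of degree 6 on 15 vertices: this is K(6,2), the Kneser graph.
spec(A) ≈ [6.0, 1.0, -3.0] (distinct, 3 d.p.).
Lovász (edge-transitive): ϑ = −15·(-3)/((6)−(-3)) = 5.
ϑ(G) ≈ 5.000000000.

5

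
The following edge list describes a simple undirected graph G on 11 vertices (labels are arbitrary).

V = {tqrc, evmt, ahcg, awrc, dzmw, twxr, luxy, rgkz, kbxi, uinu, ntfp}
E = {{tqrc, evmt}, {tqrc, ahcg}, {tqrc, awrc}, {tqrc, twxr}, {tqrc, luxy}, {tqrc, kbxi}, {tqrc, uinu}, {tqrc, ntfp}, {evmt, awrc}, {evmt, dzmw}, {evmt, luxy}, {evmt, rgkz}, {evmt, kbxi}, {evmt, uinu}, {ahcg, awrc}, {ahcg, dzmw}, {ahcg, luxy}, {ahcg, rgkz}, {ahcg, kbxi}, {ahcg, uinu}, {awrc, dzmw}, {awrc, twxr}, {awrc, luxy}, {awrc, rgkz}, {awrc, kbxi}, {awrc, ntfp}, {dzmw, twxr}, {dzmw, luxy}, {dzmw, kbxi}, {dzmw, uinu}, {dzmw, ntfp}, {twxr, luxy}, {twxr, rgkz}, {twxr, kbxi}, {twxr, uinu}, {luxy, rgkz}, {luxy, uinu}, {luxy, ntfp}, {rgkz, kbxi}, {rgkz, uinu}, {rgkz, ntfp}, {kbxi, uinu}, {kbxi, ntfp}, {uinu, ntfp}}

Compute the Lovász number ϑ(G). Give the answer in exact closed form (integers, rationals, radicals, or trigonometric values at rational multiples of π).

Vertex awrc has 9 neighbors: tqrc, evmt, ahcg, dzmw, twxr, luxy, rgkz, kbxi, ntfp.
Vertex ntfp has 7 neighbors: tqrc, awrc, dzmw, luxy, rgkz, kbxi, uinu.
deg(rgkz) = 8; N(rgkz) = {evmt, ahcg, awrc, twxr, luxy, kbxi, uinu, ntfp}.
Vertex luxy has 9 neighbors: tqrc, evmt, ahcg, awrc, dzmw, twxr, rgkz, uinu, ntfp.
Complete multipartite on [4, 3, 2, 2]: sandwich collapses at ϑ=4.
≈ 4.0000000 (to 7 d.p.).
Check 4 ≤ 4 ≤ 4: collapsed.

4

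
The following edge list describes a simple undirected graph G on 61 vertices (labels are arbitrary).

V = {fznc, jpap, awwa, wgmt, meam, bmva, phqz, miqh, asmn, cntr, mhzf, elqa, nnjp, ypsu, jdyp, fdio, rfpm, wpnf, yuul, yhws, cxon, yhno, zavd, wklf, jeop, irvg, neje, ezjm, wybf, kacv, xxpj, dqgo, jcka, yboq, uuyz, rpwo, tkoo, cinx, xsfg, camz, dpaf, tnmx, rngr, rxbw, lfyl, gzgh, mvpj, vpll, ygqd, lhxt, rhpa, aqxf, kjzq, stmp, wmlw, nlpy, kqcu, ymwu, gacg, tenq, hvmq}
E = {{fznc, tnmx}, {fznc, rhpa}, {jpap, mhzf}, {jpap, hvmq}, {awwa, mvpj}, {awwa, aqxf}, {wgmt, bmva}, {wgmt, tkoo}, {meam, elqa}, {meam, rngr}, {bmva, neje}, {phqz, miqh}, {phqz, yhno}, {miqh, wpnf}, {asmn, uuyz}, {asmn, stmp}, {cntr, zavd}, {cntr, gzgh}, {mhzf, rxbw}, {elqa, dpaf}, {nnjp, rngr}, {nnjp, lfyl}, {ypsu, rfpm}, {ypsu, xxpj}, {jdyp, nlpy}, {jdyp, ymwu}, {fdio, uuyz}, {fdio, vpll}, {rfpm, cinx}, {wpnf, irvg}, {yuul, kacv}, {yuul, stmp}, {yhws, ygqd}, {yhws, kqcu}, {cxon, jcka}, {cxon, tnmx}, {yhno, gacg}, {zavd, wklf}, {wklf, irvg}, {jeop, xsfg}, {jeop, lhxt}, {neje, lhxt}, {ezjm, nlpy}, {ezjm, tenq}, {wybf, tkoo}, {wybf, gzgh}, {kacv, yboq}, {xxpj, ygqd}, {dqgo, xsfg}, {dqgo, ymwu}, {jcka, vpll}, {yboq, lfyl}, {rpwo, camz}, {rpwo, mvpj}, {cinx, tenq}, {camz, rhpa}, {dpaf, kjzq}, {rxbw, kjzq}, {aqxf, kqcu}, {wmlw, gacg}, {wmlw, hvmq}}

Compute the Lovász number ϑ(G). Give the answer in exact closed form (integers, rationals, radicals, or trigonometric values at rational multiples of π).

Vertex wmlw has 2 neighbors: gacg, hvmq.
N(kacv) = {yuul, yboq}, |N(kacv)| = 2.
Vertex rngr has 2 neighbors: meam, nnjp.
Vertex awwa has 2 neighbors: mvpj, aqxf.
Every vertex has degree 2 (N=61); a single 61-cycle (edge-transitive).
A has 31 distinct eigenvalues ≈ [2.0, 1.9894, 1.95771, 1.90527, 1.83263, 1.74057, 1.63006, 1.50226, 1.35855, 1.20043, 1.02959, 0.84783, 0.65708, 0.45938, 0.2568, 0.0515, -0.15435, -0.35856, -0.55897, -0.75346, -0.93995, -1.11649, -1.28119, -1.4323, -1.56824, -1.68755, -1.78897, -1.87143, -1.93406, -1.97618, -1.99735].
λ_max=2, λ_min=-2*cos(pi/61); ϑ = −61·λ_min/(λ_max−λ_min) = 61*cos(pi/61)/(cos(pi/61) + 1).
Numerically 30.479766.
Sandwich: α(G)=30 ≤ ϑ(G)=61*cos(pi/61)/(cos(pi/61) + 1) ≤ χ(Ḡ)=31 (both strict).

61*cos(pi/61)/(cos(pi/61) + 1)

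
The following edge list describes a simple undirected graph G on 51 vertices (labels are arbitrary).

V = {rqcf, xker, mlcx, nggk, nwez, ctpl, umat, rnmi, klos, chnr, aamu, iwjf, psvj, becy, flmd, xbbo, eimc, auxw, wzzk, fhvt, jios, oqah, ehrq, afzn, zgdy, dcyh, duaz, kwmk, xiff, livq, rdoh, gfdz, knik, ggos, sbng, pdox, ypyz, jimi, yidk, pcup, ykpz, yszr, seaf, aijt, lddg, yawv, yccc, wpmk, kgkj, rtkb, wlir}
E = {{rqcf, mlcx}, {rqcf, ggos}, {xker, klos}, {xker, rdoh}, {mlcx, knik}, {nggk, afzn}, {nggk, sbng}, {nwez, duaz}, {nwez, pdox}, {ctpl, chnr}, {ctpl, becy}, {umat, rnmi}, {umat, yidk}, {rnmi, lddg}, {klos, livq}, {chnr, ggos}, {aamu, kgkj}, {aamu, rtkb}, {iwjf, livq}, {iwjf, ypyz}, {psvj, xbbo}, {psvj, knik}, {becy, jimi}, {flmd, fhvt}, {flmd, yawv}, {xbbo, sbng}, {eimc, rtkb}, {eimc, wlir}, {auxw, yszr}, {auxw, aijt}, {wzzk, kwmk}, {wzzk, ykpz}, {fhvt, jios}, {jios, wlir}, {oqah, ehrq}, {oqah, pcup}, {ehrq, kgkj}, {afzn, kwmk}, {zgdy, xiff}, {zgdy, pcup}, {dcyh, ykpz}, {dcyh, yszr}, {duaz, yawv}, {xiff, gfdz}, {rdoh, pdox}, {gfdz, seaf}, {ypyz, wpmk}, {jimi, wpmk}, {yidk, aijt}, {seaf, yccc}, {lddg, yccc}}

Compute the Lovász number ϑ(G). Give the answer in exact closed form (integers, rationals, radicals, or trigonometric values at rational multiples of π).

51*cos(pi/51)/(cos(pi/51) + 1)

N(flmd) = {fhvt, yawv}, |N(flmd)| = 2.
N(wzzk) = {kwmk, ykpz}, |N(wzzk)| = 2.
Vertex jios has 2 neighbors: fhvt, wlir.
deg(ggos) = 2; N(ggos) = {rqcf, chnr}.
2-regular, N=51; the odd cycle C_{51}.
The 26 distinct eigenvalues: [2.0, 1.984841, 1.939594, 1.864944, 1.762024, 1.632394, 1.478018, 1.301237, 1.10473, 0.891477, 0.66471, 0.427866, 0.184537, -0.06159, -0.306783, -0.547326, -0.779572, -1.0, -1.205269, -1.392268, -1.558161, -1.700434, -1.816931, -1.905884, -1.965946, -1.996207].
Lovász (edge-transitive): ϑ = −51·(-2*cos(pi/51))/((2)−(-2*cos(pi/51))) = 51*cos(pi/51)/(cos(pi/51) + 1).
≈ 25.47579449 (to 8 d.p.).
Lovász sandwich 25 ≤ 51*cos(pi/51)/(cos(pi/51) + 1) ≤ 26: both strict.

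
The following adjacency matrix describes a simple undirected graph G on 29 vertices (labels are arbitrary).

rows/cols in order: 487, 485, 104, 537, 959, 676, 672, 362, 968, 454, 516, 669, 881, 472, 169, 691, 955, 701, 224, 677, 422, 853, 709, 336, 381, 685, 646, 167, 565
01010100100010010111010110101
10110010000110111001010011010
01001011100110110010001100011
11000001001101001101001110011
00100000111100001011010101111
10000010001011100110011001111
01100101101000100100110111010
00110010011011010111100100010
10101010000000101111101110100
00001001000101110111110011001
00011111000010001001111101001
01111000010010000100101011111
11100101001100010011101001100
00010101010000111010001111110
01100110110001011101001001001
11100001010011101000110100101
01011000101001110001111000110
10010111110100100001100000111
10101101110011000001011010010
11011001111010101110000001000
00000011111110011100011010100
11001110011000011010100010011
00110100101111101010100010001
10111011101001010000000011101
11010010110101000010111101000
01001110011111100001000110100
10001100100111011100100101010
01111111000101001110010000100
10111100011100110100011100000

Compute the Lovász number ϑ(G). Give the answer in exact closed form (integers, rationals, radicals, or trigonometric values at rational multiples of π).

deg(881) = 14; N(881) = {487, 485, 104, 676, 362, 516, 669, 691, 224, 677, 422, 709, 685, 646}.
N(672) = {485, 104, 676, 362, 968, 516, 169, 701, 422, 853, 336, 381, 685, 167}, |N(672)| = 14.
N(104) = {485, 959, 672, 362, 968, 669, 881, 169, 691, 224, 709, 336, 167, 565}, |N(104)| = 14.
N(701) = {487, 537, 676, 672, 362, 968, 454, 669, 169, 677, 422, 646, 167, 565}, |N(701)| = 14.
Regular of degree 14 on 29 vertices: Paley(29): SR with (k,λ,μ)=(14,6,7).
The 3 distinct eigenvalues: [14.0, 2.1926, -3.1926].
−29·(-sqrt(29)/2 - 1/2) / ((14)−(-sqrt(29)/2 - 1/2)) = sqrt(29) = ϑ(G).
= 5.3852… (decimal).

sqrt(29)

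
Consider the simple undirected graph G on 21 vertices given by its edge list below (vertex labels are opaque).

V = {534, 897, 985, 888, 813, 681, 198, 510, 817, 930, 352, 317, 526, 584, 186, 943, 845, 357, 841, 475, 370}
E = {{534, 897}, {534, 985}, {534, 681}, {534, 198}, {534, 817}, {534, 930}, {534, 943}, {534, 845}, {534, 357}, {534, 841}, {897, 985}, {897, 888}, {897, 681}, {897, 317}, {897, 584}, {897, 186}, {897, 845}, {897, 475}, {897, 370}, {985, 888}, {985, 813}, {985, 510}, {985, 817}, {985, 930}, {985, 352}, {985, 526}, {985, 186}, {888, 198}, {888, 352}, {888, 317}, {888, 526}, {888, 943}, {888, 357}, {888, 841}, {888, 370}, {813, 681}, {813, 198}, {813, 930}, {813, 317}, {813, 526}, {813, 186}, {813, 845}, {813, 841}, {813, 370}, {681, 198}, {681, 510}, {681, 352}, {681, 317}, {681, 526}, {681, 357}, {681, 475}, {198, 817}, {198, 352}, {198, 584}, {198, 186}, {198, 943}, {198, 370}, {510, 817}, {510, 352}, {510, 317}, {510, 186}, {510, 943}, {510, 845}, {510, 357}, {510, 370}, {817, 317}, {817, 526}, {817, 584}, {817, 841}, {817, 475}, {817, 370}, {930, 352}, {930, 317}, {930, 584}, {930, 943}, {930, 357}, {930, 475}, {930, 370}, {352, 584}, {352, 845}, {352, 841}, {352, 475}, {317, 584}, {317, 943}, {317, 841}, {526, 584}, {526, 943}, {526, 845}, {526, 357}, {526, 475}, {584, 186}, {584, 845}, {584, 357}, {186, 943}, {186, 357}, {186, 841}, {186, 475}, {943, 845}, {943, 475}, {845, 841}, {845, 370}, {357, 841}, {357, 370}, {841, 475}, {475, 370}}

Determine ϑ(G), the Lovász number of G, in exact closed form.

Vertex 370 has 10 neighbors: 897, 888, 813, 198, 510, 817, 930, 845, 357, 475.
Vertex 841 has 10 neighbors: 534, 888, 813, 817, 352, 317, 186, 845, 357, 475.
Vertex 985 has 10 neighbors: 534, 897, 888, 813, 510, 817, 930, 352, 526, 186.
Vertex 526 has 10 neighbors: 985, 888, 813, 681, 817, 584, 943, 845, 357, 475.
10-regular, N=21; Kneser-type, 2-subsets of [7].
The 3 distinct eigenvalues: [10.0, 1.0, -4.0].
Lovász (edge-transitive): ϑ = −21·(-4)/((10)−(-4)) = 6.
Numerically 6.00000.

6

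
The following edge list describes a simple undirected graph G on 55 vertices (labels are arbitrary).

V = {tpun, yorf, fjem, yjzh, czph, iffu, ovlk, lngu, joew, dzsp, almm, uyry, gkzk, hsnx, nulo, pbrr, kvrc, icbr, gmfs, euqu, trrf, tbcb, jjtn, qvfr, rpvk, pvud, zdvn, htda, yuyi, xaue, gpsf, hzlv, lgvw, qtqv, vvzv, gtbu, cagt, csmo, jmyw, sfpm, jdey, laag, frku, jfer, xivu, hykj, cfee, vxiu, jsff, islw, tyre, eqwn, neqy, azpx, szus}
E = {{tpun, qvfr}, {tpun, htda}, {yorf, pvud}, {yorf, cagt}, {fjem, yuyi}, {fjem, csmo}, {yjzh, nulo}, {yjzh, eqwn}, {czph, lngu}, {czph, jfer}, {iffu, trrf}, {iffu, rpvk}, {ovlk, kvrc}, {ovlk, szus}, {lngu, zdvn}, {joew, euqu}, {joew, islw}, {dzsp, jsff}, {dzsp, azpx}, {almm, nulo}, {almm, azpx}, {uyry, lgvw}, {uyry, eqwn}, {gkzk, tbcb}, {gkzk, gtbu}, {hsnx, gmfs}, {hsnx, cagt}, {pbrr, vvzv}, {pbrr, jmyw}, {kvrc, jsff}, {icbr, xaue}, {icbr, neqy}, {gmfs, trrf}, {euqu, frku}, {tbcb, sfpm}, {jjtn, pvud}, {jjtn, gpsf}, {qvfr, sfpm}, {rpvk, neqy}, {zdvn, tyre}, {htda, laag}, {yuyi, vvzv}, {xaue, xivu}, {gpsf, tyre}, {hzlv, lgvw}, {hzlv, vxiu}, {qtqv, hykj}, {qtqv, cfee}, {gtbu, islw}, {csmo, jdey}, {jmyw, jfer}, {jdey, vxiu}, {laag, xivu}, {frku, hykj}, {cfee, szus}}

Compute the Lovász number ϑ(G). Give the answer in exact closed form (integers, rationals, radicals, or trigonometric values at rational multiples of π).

Vertex rpvk has 2 neighbors: iffu, neqy.
Vertex xaue has 2 neighbors: icbr, xivu.
deg(cfee) = 2; N(cfee) = {qtqv, szus}.
deg(jdey) = 2; N(jdey) = {csmo, vxiu}.
G on 55 vertices is 2-regular; this is C_{55}, the 55-cycle.
The 28 distinct eigenvalues: [2.0, 1.987, 1.948, 1.884, 1.795, 1.683, 1.548, 1.394, 1.221, 1.033, 0.831, 0.618, 0.397, 0.171, -0.057, -0.285, -0.508, -0.726, -0.933, -1.129, -1.31, -1.473, -1.618, -1.741, -1.842, -1.919, -1.971, -1.997].
ϑ = −N·λ_min/(λ_max−λ_min) = −55·(-2*cos(pi/55))/(2−(-2*cos(pi/55))) = 55*cos(pi/55)/(cos(pi/55) + 1).
Numerically 27.47756.
Lovász sandwich 27 ≤ 55*cos(pi/55)/(cos(pi/55) + 1) ≤ 28: both strict.

55*cos(pi/55)/(cos(pi/55) + 1)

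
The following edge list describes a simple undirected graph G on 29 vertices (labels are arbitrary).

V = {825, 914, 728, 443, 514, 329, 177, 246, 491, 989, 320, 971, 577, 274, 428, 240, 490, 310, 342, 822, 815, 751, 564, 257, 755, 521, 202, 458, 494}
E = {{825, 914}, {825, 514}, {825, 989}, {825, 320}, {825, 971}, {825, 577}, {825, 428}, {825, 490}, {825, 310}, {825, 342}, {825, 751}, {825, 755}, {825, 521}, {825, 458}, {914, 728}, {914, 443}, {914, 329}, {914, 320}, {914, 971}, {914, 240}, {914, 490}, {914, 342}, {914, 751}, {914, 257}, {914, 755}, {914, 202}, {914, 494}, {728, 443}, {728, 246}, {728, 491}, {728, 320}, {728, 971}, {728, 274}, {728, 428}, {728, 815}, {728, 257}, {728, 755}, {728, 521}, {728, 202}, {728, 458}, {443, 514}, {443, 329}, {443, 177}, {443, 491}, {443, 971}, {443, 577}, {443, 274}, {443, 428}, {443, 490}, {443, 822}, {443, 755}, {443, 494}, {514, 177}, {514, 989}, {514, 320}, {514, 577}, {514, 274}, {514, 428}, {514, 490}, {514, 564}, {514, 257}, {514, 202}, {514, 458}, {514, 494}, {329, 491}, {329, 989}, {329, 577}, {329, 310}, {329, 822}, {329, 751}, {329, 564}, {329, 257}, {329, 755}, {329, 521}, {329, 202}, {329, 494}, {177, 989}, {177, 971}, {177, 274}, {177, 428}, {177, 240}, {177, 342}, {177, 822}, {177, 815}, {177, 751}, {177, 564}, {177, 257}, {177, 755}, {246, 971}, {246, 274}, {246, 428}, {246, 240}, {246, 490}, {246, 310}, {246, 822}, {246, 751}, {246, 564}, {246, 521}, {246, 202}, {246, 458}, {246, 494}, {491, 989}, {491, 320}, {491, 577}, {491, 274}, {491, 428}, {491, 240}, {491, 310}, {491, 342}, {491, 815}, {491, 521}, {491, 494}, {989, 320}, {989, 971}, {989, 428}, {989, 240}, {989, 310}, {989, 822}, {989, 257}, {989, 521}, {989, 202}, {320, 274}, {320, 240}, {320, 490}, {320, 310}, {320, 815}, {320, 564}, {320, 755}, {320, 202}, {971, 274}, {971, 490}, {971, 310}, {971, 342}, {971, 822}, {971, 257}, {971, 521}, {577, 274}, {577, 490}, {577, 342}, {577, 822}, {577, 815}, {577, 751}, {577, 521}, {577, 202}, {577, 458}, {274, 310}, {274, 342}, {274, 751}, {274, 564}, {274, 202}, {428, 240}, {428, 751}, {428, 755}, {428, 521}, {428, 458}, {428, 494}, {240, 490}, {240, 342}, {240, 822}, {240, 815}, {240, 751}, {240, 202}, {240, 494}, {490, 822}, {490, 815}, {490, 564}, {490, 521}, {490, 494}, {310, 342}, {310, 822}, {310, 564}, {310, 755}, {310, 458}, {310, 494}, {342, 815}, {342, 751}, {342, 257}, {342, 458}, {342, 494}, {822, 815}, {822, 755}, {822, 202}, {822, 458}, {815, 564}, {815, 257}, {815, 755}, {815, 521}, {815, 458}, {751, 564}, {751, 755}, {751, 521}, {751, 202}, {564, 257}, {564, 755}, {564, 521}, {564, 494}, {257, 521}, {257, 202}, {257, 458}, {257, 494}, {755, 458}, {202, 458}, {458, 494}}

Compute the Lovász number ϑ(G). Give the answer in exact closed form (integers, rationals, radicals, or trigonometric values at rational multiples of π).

Vertex 490 has 14 neighbors: 825, 914, 443, 514, 246, 320, 971, 577, 240, 822, 815, 564, 521, 494.
deg(202) = 14; N(202) = {914, 728, 514, 329, 246, 989, 320, 577, 274, 240, 822, 751, 257, 458}.
N(246) = {728, 971, 274, 428, 240, 490, 310, 822, 751, 564, 521, 202, 458, 494}, |N(246)| = 14.
N(822) = {443, 329, 177, 246, 989, 971, 577, 240, 490, 310, 815, 755, 202, 458}, |N(822)| = 14.
G on 29 vertices is 14-regular; strongly regular (29,14,6,7).
A has 3 distinct eigenvalues ≈ [14.0, 2.1926, -3.1926].
λ_max=14, λ_min=-sqrt(29)/2 - 1/2; ϑ = −29·λ_min/(λ_max−λ_min) = sqrt(29).
= 5.385164807… (decimal).

sqrt(29)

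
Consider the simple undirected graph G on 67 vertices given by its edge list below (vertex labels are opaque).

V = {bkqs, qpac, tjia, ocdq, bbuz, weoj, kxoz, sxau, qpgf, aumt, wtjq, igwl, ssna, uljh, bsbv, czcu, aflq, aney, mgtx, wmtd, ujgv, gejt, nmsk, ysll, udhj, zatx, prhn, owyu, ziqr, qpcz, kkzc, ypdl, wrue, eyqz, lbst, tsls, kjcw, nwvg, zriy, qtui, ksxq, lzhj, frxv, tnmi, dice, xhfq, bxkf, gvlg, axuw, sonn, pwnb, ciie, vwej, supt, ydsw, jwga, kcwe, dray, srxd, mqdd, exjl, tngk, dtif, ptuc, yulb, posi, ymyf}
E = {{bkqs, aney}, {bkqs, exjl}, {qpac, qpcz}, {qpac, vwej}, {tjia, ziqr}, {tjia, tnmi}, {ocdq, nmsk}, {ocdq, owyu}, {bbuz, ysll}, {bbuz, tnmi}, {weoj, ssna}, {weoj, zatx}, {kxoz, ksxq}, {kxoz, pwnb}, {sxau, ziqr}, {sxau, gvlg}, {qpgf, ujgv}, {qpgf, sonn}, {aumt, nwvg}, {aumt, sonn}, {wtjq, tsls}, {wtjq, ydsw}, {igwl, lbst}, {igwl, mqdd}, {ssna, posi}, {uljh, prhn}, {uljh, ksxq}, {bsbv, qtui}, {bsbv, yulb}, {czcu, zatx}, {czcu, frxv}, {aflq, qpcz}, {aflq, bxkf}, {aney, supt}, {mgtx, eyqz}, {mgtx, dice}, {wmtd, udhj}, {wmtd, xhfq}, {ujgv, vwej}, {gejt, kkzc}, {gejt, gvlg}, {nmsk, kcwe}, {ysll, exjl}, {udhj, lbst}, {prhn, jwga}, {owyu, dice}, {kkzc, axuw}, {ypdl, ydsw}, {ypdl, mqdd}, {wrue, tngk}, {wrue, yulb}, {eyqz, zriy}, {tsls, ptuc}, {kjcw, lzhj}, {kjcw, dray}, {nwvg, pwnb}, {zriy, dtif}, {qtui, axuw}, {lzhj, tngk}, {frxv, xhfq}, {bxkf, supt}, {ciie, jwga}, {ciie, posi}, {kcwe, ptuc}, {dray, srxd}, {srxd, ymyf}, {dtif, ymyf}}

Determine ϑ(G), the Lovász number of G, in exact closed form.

67*cos(pi/67)/(cos(pi/67) + 1)

N(eyqz) = {mgtx, zriy}, |N(eyqz)| = 2.
deg(aney) = 2; N(aney) = {bkqs, supt}.
Vertex nmsk has 2 neighbors: ocdq, kcwe.
Vertex jwga has 2 neighbors: prhn, ciie.
Every vertex has degree 2 (N=67); connected 2-regular on 67 ⇒ C_{67}.
spec(A) ≈ [2.0, 1.991212, 1.964925, 1.92137, 1.860931, 1.784137, 1.691664, 1.584325, 1.463063, 1.328943, 1.183144, 1.026948, 0.861727, 0.688934, 0.510086, 0.326755, 0.140552, -0.046885, -0.233911, -0.418881, -0.600169, -0.776184, -0.945377, -1.106262, -1.257426, -1.397539, -1.52537, -1.639797, -1.739813, -1.824539, -1.893231, -1.945286, -1.980245, -1.997802] (distinct, 6 d.p.).
−67·(-2*cos(pi/67)) / ((2)−(-2*cos(pi/67))) = 67*cos(pi/67)/(cos(pi/67) + 1) = ϑ(G).
= 33.481580… (decimal).
Check 33 ≤ 67*cos(pi/67)/(cos(pi/67) + 1) ≤ 34: both strict.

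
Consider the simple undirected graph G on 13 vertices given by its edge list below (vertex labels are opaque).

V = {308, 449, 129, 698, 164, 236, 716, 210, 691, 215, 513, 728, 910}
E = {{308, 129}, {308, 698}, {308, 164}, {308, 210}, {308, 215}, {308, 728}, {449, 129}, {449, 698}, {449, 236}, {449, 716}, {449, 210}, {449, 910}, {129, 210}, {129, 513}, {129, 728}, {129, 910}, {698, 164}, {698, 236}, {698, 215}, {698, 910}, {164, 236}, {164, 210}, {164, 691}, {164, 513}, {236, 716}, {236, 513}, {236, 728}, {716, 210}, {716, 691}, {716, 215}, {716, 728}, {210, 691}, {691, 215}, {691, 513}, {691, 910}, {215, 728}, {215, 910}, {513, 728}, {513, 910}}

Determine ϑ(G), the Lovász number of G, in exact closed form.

sqrt(13)

N(215) = {308, 698, 716, 691, 728, 910}, |N(215)| = 6.
Vertex 698 has 6 neighbors: 308, 449, 164, 236, 215, 910.
deg(513) = 6; N(513) = {129, 164, 236, 691, 728, 910}.
deg(728) = 6; N(728) = {308, 129, 236, 716, 215, 513}.
Every vertex has degree 6 (N=13); Paley(13): SR with (k,λ,μ)=(6,2,3).
spec(A) ≈ [6.0, 1.3028, -2.3028] (distinct, 4 d.p.).
With N=13: ϑ(G) = 13·(-(-sqrt(13)/2 - 1/2))/(6−(-sqrt(13)/2 - 1/2)) = sqrt(13).
Numerically 3.6056.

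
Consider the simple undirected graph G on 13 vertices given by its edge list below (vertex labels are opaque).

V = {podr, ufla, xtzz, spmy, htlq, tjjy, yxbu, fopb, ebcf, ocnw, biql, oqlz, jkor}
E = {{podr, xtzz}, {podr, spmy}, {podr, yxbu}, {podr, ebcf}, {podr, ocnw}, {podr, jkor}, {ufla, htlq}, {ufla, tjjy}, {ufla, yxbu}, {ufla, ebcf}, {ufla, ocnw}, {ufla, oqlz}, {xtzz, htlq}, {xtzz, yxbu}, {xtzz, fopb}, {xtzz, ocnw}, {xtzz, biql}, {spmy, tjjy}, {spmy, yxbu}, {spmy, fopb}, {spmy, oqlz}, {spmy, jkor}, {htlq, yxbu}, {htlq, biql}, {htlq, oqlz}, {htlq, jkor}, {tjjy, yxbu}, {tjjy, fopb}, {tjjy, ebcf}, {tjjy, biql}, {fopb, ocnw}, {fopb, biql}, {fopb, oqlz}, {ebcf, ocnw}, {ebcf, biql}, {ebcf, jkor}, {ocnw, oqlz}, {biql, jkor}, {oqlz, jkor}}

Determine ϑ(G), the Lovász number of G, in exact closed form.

sqrt(13)

Vertex xtzz has 6 neighbors: podr, htlq, yxbu, fopb, ocnw, biql.
N(htlq) = {ufla, xtzz, yxbu, biql, oqlz, jkor}, |N(htlq)| = 6.
Vertex yxbu has 6 neighbors: podr, ufla, xtzz, spmy, htlq, tjjy.
Vertex ocnw has 6 neighbors: podr, ufla, xtzz, fopb, ebcf, oqlz.
Every vertex has degree 6 (N=13); Paley(13): SR with (k,λ,μ)=(6,2,3).
The 3 distinct eigenvalues: [6.0, 1.302776, -2.302776].
λ_max=6, λ_min=-sqrt(13)/2 - 1/2; ϑ = −13·λ_min/(λ_max−λ_min) = sqrt(13).
= 3.6056… (decimal).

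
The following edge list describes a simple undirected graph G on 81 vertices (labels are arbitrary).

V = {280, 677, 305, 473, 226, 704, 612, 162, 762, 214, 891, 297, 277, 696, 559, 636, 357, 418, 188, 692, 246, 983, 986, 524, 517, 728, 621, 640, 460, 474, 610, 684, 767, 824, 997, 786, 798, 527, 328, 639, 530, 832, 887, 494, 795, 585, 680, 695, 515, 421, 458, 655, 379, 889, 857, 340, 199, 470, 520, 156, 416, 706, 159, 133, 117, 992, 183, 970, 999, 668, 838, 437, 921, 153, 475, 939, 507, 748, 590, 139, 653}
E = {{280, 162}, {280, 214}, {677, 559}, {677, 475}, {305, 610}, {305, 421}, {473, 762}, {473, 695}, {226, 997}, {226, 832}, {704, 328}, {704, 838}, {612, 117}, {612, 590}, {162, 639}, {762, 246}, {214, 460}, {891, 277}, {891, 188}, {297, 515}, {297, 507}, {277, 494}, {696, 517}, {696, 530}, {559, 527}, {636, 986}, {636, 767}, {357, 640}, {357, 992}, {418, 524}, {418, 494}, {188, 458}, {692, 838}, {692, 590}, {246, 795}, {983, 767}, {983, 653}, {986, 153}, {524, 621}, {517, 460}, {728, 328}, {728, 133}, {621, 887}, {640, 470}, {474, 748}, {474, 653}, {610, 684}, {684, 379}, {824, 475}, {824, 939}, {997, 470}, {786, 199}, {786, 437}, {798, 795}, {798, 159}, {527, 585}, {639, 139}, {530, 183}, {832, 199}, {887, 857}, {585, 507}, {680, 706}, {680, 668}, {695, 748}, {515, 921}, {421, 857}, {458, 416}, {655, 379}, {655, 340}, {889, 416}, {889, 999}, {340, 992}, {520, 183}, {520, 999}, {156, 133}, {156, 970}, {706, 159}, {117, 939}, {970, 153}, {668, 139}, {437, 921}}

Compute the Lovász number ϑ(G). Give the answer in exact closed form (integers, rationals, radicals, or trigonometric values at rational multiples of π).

N(767) = {636, 983}, |N(767)| = 2.
N(677) = {559, 475}, |N(677)| = 2.
N(696) = {517, 530}, |N(696)| = 2.
N(494) = {277, 418}, |N(494)| = 2.
81-vertex 2-regular graph: the odd cycle C_{81}.
Distinct eigenvalues (to 3 d.p.): [2.0, 1.994, 1.976, 1.946, 1.904, 1.851, 1.787, 1.712, 1.627, 1.532, 1.428, 1.315, 1.194, 1.066, 0.932, 0.792, 0.647, 0.499, 0.347, 0.194, 0.039, -0.116, -0.271, -0.423, -0.574, -0.72, -0.863, -1.0, -1.131, -1.256, -1.372, -1.481, -1.581, -1.671, -1.751, -1.821, -1.879, -1.927, -1.963, -1.986, -1.998].
ϑ = −N·λ_min/(λ_max−λ_min) = −81·(-2*cos(pi/81))/(2−(-2*cos(pi/81))) = 81*cos(pi/81)/(cos(pi/81) + 1).
= 40.48476531… (decimal).
Check 40 ≤ 81*cos(pi/81)/(cos(pi/81) + 1) ≤ 41: both strict.

81*cos(pi/81)/(cos(pi/81) + 1)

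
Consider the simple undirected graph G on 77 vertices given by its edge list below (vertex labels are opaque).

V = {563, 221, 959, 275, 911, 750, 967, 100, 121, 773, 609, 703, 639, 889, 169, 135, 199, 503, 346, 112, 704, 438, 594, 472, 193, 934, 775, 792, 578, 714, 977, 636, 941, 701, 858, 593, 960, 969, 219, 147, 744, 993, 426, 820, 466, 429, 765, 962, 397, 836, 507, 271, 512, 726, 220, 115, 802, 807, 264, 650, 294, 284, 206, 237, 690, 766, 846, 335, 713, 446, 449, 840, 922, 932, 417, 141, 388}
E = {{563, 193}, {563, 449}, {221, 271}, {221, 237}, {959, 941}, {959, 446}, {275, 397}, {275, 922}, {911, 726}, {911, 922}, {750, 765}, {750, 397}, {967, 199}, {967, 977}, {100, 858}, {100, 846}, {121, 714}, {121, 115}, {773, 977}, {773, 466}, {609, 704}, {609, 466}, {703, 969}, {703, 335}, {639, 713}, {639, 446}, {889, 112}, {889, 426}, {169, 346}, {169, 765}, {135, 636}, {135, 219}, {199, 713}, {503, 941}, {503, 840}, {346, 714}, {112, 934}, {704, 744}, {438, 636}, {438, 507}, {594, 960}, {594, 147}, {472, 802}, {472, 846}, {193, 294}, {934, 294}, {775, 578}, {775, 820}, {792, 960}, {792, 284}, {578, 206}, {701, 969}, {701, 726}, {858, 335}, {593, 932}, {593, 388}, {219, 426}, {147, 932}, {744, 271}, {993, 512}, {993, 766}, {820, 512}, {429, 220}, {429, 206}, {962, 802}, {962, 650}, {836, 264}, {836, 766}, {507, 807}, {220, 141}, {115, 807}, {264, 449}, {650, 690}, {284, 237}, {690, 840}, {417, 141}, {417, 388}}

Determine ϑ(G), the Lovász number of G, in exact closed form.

77*cos(pi/77)/(cos(pi/77) + 1)

deg(765) = 2; N(765) = {750, 169}.
deg(636) = 2; N(636) = {135, 438}.
Vertex 840 has 2 neighbors: 503, 690.
deg(703) = 2; N(703) = {969, 335}.
deg(v) = 2 for all v (|V|=77); connected 2-regular on 77 ⇒ C_{77}.
spec(A) ≈ [2.0, 1.99335, 1.97342, 1.94037, 1.89441, 1.83583, 1.76504, 1.68251, 1.58877, 1.48447, 1.37028, 1.24698, 1.11538, 0.97635, 0.83083, 0.67978, 0.5242, 0.36514, 0.20365, 0.0408, -0.12232, -0.28463, -0.44504, -0.60249, -0.75593, -0.90434, -1.04674, -1.18216, -1.30972, -1.42856, -1.5379, -1.637, -1.72521, -1.80194, -1.86667, -1.91899, -1.95853, -1.98504, -1.99834] (distinct, 5 d.p.).
Lovász (edge-transitive): ϑ = −77·(-2*cos(pi/77))/((2)−(-2*cos(pi/77))) = 77*cos(pi/77)/(cos(pi/77) + 1).
= 38.48397… (decimal).
α=38, χ(Ḡ)=39; ϑ=77*cos(pi/77)/(cos(pi/77) + 1) lies between (both strict).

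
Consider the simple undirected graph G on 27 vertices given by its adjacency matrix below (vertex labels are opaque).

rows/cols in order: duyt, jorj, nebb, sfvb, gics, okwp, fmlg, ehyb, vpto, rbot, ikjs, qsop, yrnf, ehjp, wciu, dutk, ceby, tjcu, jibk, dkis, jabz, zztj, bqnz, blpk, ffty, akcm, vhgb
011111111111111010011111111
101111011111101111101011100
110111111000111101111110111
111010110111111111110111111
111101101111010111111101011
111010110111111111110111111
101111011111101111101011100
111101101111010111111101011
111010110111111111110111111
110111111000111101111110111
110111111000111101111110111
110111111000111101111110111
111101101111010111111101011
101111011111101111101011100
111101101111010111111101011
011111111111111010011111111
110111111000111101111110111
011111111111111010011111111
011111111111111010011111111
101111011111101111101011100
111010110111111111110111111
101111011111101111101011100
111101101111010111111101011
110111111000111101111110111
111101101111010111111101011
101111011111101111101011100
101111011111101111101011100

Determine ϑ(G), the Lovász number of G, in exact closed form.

7

Vertex wciu has 21 neighbors: duyt, jorj, nebb, sfvb, okwp, fmlg, vpto, rbot, ikjs, qsop, ehjp, dutk, ceby, tjcu, jibk, dkis, jabz, zztj, blpk, akcm, vhgb.
Vertex gics has 21 neighbors: duyt, jorj, nebb, sfvb, okwp, fmlg, vpto, rbot, ikjs, qsop, ehjp, dutk, ceby, tjcu, jibk, dkis, jabz, zztj, blpk, akcm, vhgb.
deg(sfvb) = 23; N(sfvb) = {duyt, jorj, nebb, gics, fmlg, ehyb, rbot, ikjs, qsop, yrnf, ehjp, wciu, dutk, ceby, tjcu, jibk, dkis, zztj, bqnz, blpk, ffty, akcm, vhgb}.
N(akcm) = {duyt, nebb, sfvb, gics, okwp, ehyb, vpto, rbot, ikjs, qsop, yrnf, wciu, dutk, ceby, tjcu, jibk, jabz, bqnz, blpk, ffty}, |N(akcm)| = 20.
5 parts of sizes [7, 6, 6, 4, 4]; α(G) = 7 = ϑ (perfect).
≈ 7.000000 (to 6 d.p.).
Lovász sandwich 7 ≤ 7 ≤ 7: collapsed.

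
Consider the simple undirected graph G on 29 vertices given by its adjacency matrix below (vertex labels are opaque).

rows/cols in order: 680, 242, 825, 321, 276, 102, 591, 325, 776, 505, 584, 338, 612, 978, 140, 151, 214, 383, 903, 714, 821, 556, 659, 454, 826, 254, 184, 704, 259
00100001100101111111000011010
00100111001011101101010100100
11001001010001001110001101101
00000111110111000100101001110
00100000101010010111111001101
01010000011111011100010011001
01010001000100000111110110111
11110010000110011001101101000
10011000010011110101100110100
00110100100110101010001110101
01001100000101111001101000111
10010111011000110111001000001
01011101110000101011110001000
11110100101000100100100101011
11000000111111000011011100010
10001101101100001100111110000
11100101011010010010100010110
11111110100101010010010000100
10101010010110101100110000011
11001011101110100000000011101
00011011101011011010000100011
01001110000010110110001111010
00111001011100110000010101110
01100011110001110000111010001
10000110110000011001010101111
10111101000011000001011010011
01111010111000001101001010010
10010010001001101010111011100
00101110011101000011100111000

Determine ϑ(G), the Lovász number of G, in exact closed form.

N(214) = {680, 242, 825, 102, 325, 505, 584, 612, 151, 903, 821, 826, 184, 704}, |N(214)| = 14.
Vertex 454 has 14 neighbors: 242, 825, 591, 325, 776, 505, 978, 140, 151, 821, 556, 659, 826, 259.
N(325) = {680, 242, 825, 321, 591, 338, 612, 151, 214, 714, 821, 659, 454, 254}, |N(325)| = 14.
deg(184) = 14; N(184) = {242, 825, 321, 276, 591, 776, 505, 584, 214, 383, 714, 659, 826, 704}.
G on 29 vertices is 14-regular; Paley(29): SR with (k,λ,μ)=(14,6,7).
A has 3 distinct eigenvalues ≈ [14.0, 2.192582, -3.192582].
−29·(-sqrt(29)/2 - 1/2) / ((14)−(-sqrt(29)/2 - 1/2)) = sqrt(29) = ϑ(G).
ϑ(G) ≈ 5.3851648.

sqrt(29)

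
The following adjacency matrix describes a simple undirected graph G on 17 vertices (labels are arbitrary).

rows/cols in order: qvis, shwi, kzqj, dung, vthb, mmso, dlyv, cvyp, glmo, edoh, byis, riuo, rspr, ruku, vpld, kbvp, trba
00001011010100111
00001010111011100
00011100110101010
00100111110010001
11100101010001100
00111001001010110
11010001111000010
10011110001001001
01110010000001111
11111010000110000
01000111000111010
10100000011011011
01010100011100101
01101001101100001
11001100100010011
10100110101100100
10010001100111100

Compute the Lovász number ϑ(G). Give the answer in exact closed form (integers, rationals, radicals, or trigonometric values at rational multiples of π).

N(kbvp) = {qvis, kzqj, mmso, dlyv, glmo, byis, riuo, vpld}, |N(kbvp)| = 8.
N(byis) = {shwi, mmso, dlyv, cvyp, riuo, rspr, ruku, kbvp}, |N(byis)| = 8.
N(vpld) = {qvis, shwi, vthb, mmso, glmo, rspr, kbvp, trba}, |N(vpld)| = 8.
Vertex trba has 8 neighbors: qvis, dung, cvyp, glmo, riuo, rspr, ruku, vpld.
deg(v) = 8 for all v (|V|=17); strongly regular (17,8,3,4).
A has 3 distinct eigenvalues ≈ [8.0, 1.562, -2.562].
ϑ = −N·λ_min/(λ_max−λ_min) = −17·(-sqrt(17)/2 - 1/2)/(8−(-sqrt(17)/2 - 1/2)) = sqrt(17).
ϑ(G) ≈ 4.123105626.

sqrt(17)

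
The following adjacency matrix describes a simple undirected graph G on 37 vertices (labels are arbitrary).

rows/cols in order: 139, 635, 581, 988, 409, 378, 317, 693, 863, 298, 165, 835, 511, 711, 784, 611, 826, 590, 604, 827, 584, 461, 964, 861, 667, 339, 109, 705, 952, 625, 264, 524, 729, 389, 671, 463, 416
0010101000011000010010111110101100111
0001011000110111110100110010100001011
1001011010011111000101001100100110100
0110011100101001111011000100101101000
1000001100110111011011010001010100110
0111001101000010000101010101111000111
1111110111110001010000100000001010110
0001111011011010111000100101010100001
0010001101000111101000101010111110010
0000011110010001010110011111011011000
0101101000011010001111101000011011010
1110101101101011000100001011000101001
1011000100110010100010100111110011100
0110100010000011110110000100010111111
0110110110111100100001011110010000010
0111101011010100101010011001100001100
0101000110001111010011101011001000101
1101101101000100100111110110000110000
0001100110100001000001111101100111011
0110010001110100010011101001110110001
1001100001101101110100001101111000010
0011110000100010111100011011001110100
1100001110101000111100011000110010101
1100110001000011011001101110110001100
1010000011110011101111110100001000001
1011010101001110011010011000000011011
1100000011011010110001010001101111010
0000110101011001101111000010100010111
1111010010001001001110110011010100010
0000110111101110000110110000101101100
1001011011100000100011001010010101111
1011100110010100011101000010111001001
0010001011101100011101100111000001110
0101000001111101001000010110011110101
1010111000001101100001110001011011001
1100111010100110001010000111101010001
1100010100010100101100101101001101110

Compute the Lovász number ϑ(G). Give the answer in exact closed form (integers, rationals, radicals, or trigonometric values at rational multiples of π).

Vertex 409 has 18 neighbors: 139, 317, 693, 165, 835, 711, 784, 611, 590, 604, 584, 461, 861, 705, 625, 524, 671, 463.
deg(511) = 18; N(511) = {139, 581, 988, 693, 165, 835, 784, 826, 584, 964, 339, 109, 705, 952, 625, 729, 389, 671}.
Vertex 584 has 18 neighbors: 139, 988, 409, 298, 165, 511, 711, 611, 826, 590, 827, 667, 339, 705, 952, 625, 264, 463.
deg(705) = 18; N(705) = {409, 378, 693, 298, 835, 511, 611, 826, 604, 827, 584, 461, 109, 952, 729, 671, 463, 416}.
37-vertex 18-regular graph: Paley(37): SR with (k,λ,μ)=(18,8,9).
Distinct eigenvalues (to 6 d.p.): [18.0, 2.541381, -3.541381].
Lovász: ϑ = −37(-sqrt(37)/2 - 1/2)/(18+-(-sqrt(37)/2 - 1/2)) = sqrt(37).
= 6.08276253… (decimal).

sqrt(37)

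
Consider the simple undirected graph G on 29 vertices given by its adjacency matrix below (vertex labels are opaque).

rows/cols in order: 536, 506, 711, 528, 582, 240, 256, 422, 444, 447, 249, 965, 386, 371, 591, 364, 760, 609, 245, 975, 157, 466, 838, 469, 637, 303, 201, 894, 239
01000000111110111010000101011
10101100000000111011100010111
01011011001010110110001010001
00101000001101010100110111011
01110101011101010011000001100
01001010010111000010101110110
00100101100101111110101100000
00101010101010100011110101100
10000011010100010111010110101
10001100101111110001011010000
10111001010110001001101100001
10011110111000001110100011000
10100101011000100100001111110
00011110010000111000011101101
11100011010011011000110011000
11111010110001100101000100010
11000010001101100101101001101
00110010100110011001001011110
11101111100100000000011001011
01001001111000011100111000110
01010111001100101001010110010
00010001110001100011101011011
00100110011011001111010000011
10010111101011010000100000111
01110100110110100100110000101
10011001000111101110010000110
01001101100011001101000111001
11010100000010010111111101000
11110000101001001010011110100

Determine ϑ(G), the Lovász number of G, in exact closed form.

sqrt(29)

Vertex 528 has 14 neighbors: 711, 582, 249, 965, 371, 364, 609, 157, 466, 469, 637, 303, 894, 239.
deg(609) = 14; N(609) = {711, 528, 256, 444, 965, 386, 364, 760, 975, 838, 637, 303, 201, 894}.
deg(711) = 14; N(711) = {506, 528, 582, 256, 422, 249, 386, 591, 364, 609, 245, 838, 637, 239}.
N(894) = {536, 506, 528, 240, 386, 364, 609, 245, 975, 157, 466, 838, 469, 303}, |N(894)| = 14.
G on 29 vertices is 14-regular; Paley(29): SR with (k,λ,μ)=(14,6,7).
The 3 distinct eigenvalues: [14.0, 2.193, -3.193].
Lovász (edge-transitive): ϑ = −29·(-sqrt(29)/2 - 1/2)/((14)−(-sqrt(29)/2 - 1/2)) = sqrt(29).
= 5.3852… (decimal).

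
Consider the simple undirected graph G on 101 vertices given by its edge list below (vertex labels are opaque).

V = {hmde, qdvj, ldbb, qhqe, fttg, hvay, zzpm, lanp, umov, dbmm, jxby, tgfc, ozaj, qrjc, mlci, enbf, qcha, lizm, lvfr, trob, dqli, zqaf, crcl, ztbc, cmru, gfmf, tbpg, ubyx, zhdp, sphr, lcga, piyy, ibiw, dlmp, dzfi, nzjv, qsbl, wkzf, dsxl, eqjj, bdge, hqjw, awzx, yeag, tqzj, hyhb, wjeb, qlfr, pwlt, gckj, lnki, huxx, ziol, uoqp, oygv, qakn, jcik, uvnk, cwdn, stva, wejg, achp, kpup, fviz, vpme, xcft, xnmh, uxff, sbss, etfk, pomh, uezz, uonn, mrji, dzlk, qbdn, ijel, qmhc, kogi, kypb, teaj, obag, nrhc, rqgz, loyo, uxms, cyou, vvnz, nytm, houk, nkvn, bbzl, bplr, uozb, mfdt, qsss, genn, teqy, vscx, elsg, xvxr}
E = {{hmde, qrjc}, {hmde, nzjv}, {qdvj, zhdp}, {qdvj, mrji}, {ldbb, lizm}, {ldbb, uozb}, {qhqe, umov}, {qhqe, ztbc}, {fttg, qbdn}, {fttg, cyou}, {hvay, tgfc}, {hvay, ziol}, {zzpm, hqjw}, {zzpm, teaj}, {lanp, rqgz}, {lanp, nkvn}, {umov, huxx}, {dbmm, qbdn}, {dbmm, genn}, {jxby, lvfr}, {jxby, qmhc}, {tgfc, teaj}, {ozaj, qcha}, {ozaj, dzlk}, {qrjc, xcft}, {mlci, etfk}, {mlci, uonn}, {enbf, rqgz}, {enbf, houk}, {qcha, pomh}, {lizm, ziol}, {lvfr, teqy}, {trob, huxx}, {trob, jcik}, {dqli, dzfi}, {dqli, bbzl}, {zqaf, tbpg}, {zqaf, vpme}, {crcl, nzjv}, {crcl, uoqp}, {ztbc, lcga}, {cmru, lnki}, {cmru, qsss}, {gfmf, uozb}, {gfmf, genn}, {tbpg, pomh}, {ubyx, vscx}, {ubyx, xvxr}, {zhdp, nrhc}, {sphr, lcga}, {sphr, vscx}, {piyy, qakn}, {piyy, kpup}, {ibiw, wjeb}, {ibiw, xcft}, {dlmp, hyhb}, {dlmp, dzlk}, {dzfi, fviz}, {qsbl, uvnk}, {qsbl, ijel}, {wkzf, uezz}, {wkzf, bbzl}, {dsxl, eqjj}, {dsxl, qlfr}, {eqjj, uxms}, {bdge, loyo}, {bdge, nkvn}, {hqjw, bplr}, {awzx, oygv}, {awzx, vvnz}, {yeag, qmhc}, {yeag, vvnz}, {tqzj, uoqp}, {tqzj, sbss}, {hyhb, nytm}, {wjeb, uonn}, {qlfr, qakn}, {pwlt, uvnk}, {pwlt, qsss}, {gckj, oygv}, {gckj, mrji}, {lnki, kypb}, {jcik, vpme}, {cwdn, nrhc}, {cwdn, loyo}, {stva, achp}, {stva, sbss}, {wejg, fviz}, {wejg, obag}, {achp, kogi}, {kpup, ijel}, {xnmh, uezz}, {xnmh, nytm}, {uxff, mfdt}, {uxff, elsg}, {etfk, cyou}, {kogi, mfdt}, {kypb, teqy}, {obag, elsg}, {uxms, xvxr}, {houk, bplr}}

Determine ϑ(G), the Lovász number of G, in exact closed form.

deg(nkvn) = 2; N(nkvn) = {lanp, bdge}.
deg(uxff) = 2; N(uxff) = {mfdt, elsg}.
Vertex jxby has 2 neighbors: lvfr, qmhc.
N(jcik) = {trob, vpme}, |N(jcik)| = 2.
G on 101 vertices is 2-regular; a single 101-cycle (edge-transitive).
The 51 distinct eigenvalues: [2.0, 1.996, 1.985, 1.965, 1.938, 1.904, 1.862, 1.813, 1.757, 1.695, 1.625, 1.55, 1.468, 1.381, 1.288, 1.191, 1.088, 0.982, 0.872, 0.758, 0.642, 0.523, 0.402, 0.279, 0.155, 0.031, -0.093, -0.217, -0.34, -0.462, -0.582, -0.7, -0.815, -0.927, -1.036, -1.14, -1.24, -1.335, -1.425, -1.51, -1.588, -1.661, -1.727, -1.786, -1.839, -1.884, -1.922, -1.953, -1.976, -1.991, -1.999].
Lovász (edge-transitive): ϑ = −101·(-2*cos(pi/101))/((2)−(-2*cos(pi/101))) = 101*cos(pi/101)/(cos(pi/101) + 1).
≈ 50.48778317 (to 8 d.p.).
Check 50 ≤ 101*cos(pi/101)/(cos(pi/101) + 1) ≤ 51: both strict.

101*cos(pi/101)/(cos(pi/101) + 1)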